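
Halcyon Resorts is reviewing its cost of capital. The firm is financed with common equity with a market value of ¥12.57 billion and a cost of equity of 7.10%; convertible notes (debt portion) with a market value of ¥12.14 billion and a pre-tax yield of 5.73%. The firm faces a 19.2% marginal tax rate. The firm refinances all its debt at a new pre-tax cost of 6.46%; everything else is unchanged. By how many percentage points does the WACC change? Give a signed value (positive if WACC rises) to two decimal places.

+0.29 pp

Current WACC:
Total capital V = 12.57 + 12.14 = 24.71.
Equity: weight = 12.57/24.71 = 0.5087; cost = 7.1%.
Convertible notes (debt portion): weight = 12.14/24.71 = 0.4913; after-tax cost = 5.73% × (1 − 19.2%) = 4.6298%.
WACC = 0.5087 × 7.1000% + 0.4913 × 4.6298% = 5.8864%.
After the change:
Total capital V = 12.57 + 12.14 = 24.71.
Equity: weight = 12.57/24.71 = 0.5087; cost = 7.1%.
Convertible notes (debt portion): weight = 12.14/24.71 = 0.4913; after-tax cost = 6.46% × (1 − 19.2%) = 5.2197%.
WACC = 0.5087 × 7.1000% + 0.4913 × 5.2197% = 6.1762%.
Change in WACC = 6.1762% − 5.8864% = 0.2898 pp.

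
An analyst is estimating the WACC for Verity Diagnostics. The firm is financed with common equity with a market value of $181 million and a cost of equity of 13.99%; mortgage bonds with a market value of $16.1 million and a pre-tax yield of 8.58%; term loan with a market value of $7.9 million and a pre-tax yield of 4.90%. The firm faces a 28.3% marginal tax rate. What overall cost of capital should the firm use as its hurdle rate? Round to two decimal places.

12.97%

Total capital V = 181 + 16.1 + 7.9 = 205.
Equity: weight = 181/205 = 0.8829; cost = 13.99%.
Mortgage bonds: weight = 16.1/205 = 0.0785; after-tax cost = 8.58% × (1 − 28.3%) = 6.1519%.
Term loan: weight = 7.9/205 = 0.0385; after-tax cost = 4.9% × (1 − 28.3%) = 3.5133%.
WACC = 0.8829 × 13.9900% + 0.0785 × 6.1519% + 0.0385 × 3.5133% = 12.9707%.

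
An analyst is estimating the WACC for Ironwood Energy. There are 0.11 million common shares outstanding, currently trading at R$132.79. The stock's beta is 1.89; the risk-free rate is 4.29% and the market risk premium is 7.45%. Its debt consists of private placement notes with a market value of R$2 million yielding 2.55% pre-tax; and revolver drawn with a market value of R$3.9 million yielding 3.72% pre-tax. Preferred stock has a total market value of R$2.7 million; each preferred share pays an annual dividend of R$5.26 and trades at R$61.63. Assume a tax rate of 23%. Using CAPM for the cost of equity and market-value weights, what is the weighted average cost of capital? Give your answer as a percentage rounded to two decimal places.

13.21%

Cost of equity via CAPM: Re = 4.29% + 1.89 × 7.45% = 18.3705%.
Cost of preferred: Rp = 5.26 / 61.63 = 8.5348%.
Market value of equity E = 132.79 × 0.11m = 14.6069m.
Total capital V = 14.6069 + 2.7 + 2 + 3.9 = 23.2069.
Equity: weight = 14.6069/23.2069 = 0.6294; cost = 18.3705%.
Preferred: weight = 2.7/23.2069 = 0.1163; cost = 8.5348%.
Private placement notes: weight = 2/23.2069 = 0.0862; after-tax cost = 2.55% × (1 − 23%) = 1.9635%.
Revolver drawn: weight = 3.9/23.2069 = 0.1681; after-tax cost = 3.72% × (1 − 23%) = 2.8644%.
WACC = 0.6294 × 18.3705% + 0.1163 × 8.5348% + 0.0862 × 1.9635% + 0.1681 × 2.8644% = 13.2063%.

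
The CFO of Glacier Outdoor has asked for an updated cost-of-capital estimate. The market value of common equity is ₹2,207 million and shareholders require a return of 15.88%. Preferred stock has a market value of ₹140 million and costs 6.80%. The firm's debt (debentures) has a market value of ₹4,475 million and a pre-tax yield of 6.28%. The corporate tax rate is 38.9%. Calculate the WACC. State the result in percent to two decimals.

7.79%

Total capital V = 2207 + 140 + 4475 = 6822.
Equity: weight = 2207/6822 = 0.3235; cost = 15.88%.
Preferred: weight = 140/6822 = 0.0205; cost = 6.8%.
Debentures: weight = 4475/6822 = 0.6560; after-tax cost = 6.28% × (1 − 38.9%) = 3.8371%.
WACC = 0.3235 × 15.8800% + 0.0205 × 6.8000% + 0.6560 × 3.8371% = 7.7939%.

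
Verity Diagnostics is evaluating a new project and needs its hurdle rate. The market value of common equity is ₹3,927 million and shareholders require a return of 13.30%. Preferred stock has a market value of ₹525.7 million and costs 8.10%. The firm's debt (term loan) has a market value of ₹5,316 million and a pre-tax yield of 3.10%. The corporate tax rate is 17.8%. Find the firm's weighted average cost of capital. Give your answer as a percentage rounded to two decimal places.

7.17%

Total capital V = 3927 + 525.7 + 5316 = 9768.7.
Equity: weight = 3927/9768.7 = 0.4020; cost = 13.3%.
Preferred: weight = 525.7/9768.7 = 0.0538; cost = 8.1%.
Term loan: weight = 5316/9768.7 = 0.5442; after-tax cost = 3.1% × (1 − 17.8%) = 2.5482%.
WACC = 0.4020 × 13.3000% + 0.0538 × 8.1000% + 0.5442 × 2.5482% = 7.1692%.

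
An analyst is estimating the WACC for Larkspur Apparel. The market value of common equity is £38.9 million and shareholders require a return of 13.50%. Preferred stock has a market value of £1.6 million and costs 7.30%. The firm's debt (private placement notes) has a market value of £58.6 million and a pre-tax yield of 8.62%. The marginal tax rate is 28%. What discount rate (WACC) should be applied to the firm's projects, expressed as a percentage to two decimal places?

Total capital V = 38.9 + 1.6 + 58.6 = 99.1.
Equity: weight = 38.9/99.1 = 0.3925; cost = 13.5%.
Preferred: weight = 1.6/99.1 = 0.0161; cost = 7.3%.
Private placement notes: weight = 58.6/99.1 = 0.5913; after-tax cost = 8.62% × (1 − 28%) = 6.2064%.
WACC = 0.3925 × 13.5000% + 0.0161 × 7.3000% + 0.5913 × 6.2064% = 9.0870%.

9.09%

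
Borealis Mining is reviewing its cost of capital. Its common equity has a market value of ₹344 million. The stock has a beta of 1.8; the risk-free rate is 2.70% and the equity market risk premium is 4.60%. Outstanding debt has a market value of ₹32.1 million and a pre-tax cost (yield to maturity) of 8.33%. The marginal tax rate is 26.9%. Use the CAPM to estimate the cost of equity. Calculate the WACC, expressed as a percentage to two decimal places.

10.56%

Cost of equity via CAPM: Re = 2.7% + 1.8 × 4.6% = 10.9800%.
Total capital V = 344 + 32.1 = 376.1.
Equity: weight = 344/376.1 = 0.9147; cost = 10.98%.
Debt: weight = 32.1/376.1 = 0.0853; after-tax cost = 8.33% × (1 − 26.9%) = 6.0892%.
WACC = 0.9147 × 10.9800% + 0.0853 × 6.0892% = 10.5626%.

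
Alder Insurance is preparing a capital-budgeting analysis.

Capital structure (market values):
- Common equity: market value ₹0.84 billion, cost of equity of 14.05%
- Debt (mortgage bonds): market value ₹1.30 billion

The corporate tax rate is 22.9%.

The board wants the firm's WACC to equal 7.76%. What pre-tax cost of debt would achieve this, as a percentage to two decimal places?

Total capital V = 0.84 + 1.3 = 2.14.
Equity weight = 0.84/2.14 = 0.3925.
Mortgage bonds weight = 1.3/2.14 = 0.6075.
Equity contribution = 0.3925 × 14.05% = 5.5150%.
Remaining for debt = 7.76% − 5.5150% = 2.2450%.
Rd × (1 − 22.9%) × 0.6075 = 2.2450%  ⇒  Rd = 4.7934%.

4.79%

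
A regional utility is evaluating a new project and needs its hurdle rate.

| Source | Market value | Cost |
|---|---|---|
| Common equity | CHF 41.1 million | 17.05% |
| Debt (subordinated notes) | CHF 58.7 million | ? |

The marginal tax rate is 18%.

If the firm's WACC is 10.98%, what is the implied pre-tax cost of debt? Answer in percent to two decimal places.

Total capital V = 41.1 + 58.7 = 99.8.
Equity weight = 41.1/99.8 = 0.4118.
Subordinated notes weight = 58.7/99.8 = 0.5882.
Equity contribution = 0.4118 × 17.05% = 7.0216%.
Remaining for debt = 10.98% − 7.0216% = 3.9584%.
Rd × (1 − 18%) × 0.5882 = 3.9584%  ⇒  Rd = 8.2073%.

8.21%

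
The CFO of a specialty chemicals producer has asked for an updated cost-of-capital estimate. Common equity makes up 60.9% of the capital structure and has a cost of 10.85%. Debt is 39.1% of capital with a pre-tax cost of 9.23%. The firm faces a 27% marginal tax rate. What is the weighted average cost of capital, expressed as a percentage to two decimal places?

After-tax cost of debt = 9.23% × (1 − 27%) = 6.7379%.
WACC = 0.609 × 10.8500% + 0.391 × 6.7379% = 9.2422%.

9.24%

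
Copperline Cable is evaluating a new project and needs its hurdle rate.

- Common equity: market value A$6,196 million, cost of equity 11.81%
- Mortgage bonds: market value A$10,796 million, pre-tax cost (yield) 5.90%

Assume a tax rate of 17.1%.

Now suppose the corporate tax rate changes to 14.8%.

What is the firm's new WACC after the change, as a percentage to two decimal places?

7.50%

After the change:
Total capital V = 6196 + 10796 = 16992.
Equity: weight = 6196/16992 = 0.3646; cost = 11.81%.
Mortgage bonds: weight = 10796/16992 = 0.6354; after-tax cost = 5.9% × (1 − 14.8%) = 5.0268%.
WACC = 0.3646 × 11.8100% + 0.6354 × 5.0268% = 7.5002%.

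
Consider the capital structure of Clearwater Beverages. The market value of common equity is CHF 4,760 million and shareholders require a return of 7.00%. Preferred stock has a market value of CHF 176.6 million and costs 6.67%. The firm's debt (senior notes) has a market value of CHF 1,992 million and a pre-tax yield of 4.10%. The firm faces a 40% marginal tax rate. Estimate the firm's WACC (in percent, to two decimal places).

5.69%

Total capital V = 4760 + 176.6 + 1992 = 6928.6.
Equity: weight = 4760/6928.6 = 0.6870; cost = 7%.
Preferred: weight = 176.6/6928.6 = 0.0255; cost = 6.67%.
Senior notes: weight = 1992/6928.6 = 0.2875; after-tax cost = 4.1% × (1 − 40%) = 2.4600%.
WACC = 0.6870 × 7.0000% + 0.0255 × 6.6700% + 0.2875 × 2.4600% = 5.6863%.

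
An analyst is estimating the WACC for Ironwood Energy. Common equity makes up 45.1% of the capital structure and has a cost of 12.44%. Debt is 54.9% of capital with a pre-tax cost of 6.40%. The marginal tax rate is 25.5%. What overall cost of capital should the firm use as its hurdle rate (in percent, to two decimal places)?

After-tax cost of debt = 6.4% × (1 − 25.5%) = 4.7680%.
WACC = 0.451 × 12.4400% + 0.549 × 4.7680% = 8.2281%.

8.23%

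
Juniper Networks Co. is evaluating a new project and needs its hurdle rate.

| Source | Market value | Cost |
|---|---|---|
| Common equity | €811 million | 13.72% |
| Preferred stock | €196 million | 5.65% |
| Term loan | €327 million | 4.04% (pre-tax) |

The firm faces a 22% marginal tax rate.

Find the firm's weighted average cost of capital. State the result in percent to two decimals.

9.94%

Total capital V = 811 + 196 + 327 = 1334.
Equity: weight = 811/1334 = 0.6079; cost = 13.72%.
Preferred: weight = 196/1334 = 0.1469; cost = 5.65%.
Term loan: weight = 327/1334 = 0.2451; after-tax cost = 4.04% × (1 − 22%) = 3.1512%.
WACC = 0.6079 × 13.7200% + 0.1469 × 5.6500% + 0.2451 × 3.1512% = 9.9436%.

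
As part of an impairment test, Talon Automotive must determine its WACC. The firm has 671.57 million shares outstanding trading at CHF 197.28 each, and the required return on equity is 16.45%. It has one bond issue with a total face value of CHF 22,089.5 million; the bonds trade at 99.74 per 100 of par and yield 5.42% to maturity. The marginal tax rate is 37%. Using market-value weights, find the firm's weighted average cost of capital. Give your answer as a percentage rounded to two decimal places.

14.59%

Market value of equity E = 197.28 × 671.57m = 132487.3296m. Market value of debt D = 22089.5m × 99.74/100 = 22032.0673m.
Total capital V = 132487.3296 + 22032.0673 = 154519.3969.
Equity: weight = 132487.3296/154519.3969 = 0.8574; cost = 16.45%.
Bonds outstanding: weight = 22032.0673/154519.3969 = 0.1426; after-tax cost = 5.42% × (1 − 37%) = 3.4146%.
WACC = 0.8574 × 16.4500% + 0.1426 × 3.4146% = 14.5914%.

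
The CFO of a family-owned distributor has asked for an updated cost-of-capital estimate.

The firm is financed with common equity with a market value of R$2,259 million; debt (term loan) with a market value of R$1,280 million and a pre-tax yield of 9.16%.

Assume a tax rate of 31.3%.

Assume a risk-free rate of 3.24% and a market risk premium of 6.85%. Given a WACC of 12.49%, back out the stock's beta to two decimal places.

Total capital V = 2259 + 1280 = 3539.
Equity weight = 2259/3539 = 0.6383.
Term loan weight = 1280/3539 = 0.3617.
Debt contribution = 0.3617 × 9.16% × (1 − 31.3%) = 2.2760%.
Required equity contribution = 12.49% − 2.2760% = 10.2140%  ⇒  Re = 16.0014%.
CAPM: 16.0014% = 3.24% + β × 6.85%  ⇒  β = 1.8630.

1.86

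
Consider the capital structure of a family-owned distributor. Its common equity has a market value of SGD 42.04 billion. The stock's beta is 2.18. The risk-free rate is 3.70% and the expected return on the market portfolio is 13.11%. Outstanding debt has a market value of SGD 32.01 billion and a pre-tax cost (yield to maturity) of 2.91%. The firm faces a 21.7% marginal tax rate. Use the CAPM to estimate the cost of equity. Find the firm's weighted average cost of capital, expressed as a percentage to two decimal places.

14.73%

Market risk premium = 13.11% − 3.7% = 9.41%.
Cost of equity via CAPM: Re = 3.7% + 2.18 × 9.41% = 24.2138%.
Total capital V = 42.04 + 32.01 = 74.05.
Equity: weight = 42.04/74.05 = 0.5677; cost = 24.2138%.
Debt: weight = 32.01/74.05 = 0.4323; after-tax cost = 2.91% × (1 − 21.7%) = 2.2785%.
WACC = 0.5677 × 24.2138% + 0.4323 × 2.2785% = 14.7317%.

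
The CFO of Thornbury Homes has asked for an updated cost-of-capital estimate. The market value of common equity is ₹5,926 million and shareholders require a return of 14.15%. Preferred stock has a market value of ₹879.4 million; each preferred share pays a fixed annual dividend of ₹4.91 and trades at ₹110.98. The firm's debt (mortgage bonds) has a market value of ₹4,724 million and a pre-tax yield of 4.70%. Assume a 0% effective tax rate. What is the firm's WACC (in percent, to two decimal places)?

9.54%

Cost of preferred: Rp = 4.91 / 110.98 = 4.4242%.
Total capital V = 5926 + 879.4 + 4724 = 11529.4.
Equity: weight = 5926/11529.4 = 0.5140; cost = 14.15%.
Preferred: weight = 879.4/11529.4 = 0.0763; cost = 4.4242%.
Mortgage bonds: weight = 4724/11529.4 = 0.4097; after-tax cost = 4.7% × (1 − 0%) = 4.7000%.
WACC = 0.5140 × 14.1500% + 0.0763 × 4.4242% + 0.4097 × 4.7000% = 9.5362%.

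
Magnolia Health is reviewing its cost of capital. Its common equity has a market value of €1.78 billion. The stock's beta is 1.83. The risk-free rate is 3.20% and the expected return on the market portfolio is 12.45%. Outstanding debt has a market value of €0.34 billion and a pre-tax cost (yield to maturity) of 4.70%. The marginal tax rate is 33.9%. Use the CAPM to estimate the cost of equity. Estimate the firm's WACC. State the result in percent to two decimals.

Market risk premium = 12.45% − 3.2% = 9.25%.
Cost of equity via CAPM: Re = 3.2% + 1.83 × 9.25% = 20.1275%.
Total capital V = 1.78 + 0.34 = 2.12.
Equity: weight = 1.78/2.12 = 0.8396; cost = 20.1275%.
Debt: weight = 0.34/2.12 = 0.1604; after-tax cost = 4.7% × (1 − 33.9%) = 3.1067%.
WACC = 0.8396 × 20.1275% + 0.1604 × 3.1067% = 17.3977%.

17.40%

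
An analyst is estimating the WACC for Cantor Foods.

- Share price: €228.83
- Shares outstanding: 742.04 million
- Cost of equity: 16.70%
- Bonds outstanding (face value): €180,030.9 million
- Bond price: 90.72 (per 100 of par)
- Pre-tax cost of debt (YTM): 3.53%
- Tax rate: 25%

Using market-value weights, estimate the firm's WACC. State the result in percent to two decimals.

Market value of equity E = 228.83 × 742.04m = 169801.0132m. Market value of debt D = 180030.9m × 90.72/100 = 163324.03248m.
Total capital V = 169801.0132 + 163324.03248 = 333125.04568.
Equity: weight = 169801.0132/333125.04568 = 0.5097; cost = 16.7%.
Bonds outstanding: weight = 163324.03248/333125.04568 = 0.4903; after-tax cost = 3.53% × (1 − 25%) = 2.6475%.
WACC = 0.5097 × 16.7000% + 0.4903 × 2.6475% = 9.8104%.

9.81%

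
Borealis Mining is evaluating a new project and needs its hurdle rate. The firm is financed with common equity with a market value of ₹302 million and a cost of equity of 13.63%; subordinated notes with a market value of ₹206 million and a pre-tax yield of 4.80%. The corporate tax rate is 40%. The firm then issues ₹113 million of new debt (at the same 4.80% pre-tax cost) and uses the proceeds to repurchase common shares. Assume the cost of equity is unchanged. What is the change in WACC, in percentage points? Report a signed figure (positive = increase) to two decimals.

Current WACC:
Total capital V = 302 + 206 = 508.
Equity: weight = 302/508 = 0.5945; cost = 13.63%.
Subordinated notes: weight = 206/508 = 0.4055; after-tax cost = 4.8% × (1 − 40%) = 2.8800%.
WACC = 0.5945 × 13.6300% + 0.4055 × 2.8800% = 9.2707%.
After the change:
Total capital V = 189 + 319 = 508.
Equity: weight = 189/508 = 0.3720; cost = 13.63%.
Subordinated notes: weight = 319/508 = 0.6280; after-tax cost = 4.8% × (1 − 40%) = 2.8800%.
WACC = 0.3720 × 13.6300% + 0.6280 × 2.8800% = 6.8795%.
Change in WACC = 6.8795% − 9.2707% = -2.3912 pp.

-2.39 pp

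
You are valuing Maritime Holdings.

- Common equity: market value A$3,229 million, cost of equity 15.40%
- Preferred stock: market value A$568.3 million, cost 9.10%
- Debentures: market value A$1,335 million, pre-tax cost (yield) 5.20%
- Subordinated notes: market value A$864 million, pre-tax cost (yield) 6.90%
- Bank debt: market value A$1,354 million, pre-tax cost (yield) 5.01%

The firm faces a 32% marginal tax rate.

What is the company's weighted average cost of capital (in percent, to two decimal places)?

Total capital V = 3229 + 568.3 + 1335 + 864 + 1354 = 7350.3.
Equity: weight = 3229/7350.3 = 0.4393; cost = 15.4%.
Preferred: weight = 568.3/7350.3 = 0.0773; cost = 9.1%.
Debentures: weight = 1335/7350.3 = 0.1816; after-tax cost = 5.2% × (1 − 32%) = 3.5360%.
Subordinated notes: weight = 864/7350.3 = 0.1175; after-tax cost = 6.9% × (1 − 32%) = 4.6920%.
Bank debt: weight = 1354/7350.3 = 0.1842; after-tax cost = 5.01% × (1 − 32%) = 3.4068%.
WACC = 0.4393 × 15.4000% + 0.0773 × 9.1000% + 0.1816 × 3.5360% + 0.1175 × 4.6920% + 0.1842 × 3.4068% = 9.2901%.

9.29%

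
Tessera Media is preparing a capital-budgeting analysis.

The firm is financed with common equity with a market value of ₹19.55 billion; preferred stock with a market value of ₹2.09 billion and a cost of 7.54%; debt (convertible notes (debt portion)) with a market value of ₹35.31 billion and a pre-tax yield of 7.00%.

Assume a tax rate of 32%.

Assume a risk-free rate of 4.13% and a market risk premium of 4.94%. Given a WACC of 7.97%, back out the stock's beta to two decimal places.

1.96

Total capital V = 19.55 + 2.09 + 35.31 = 56.95.
Equity weight = 19.55/56.95 = 0.3433.
Preferred weight = 2.09/56.95 = 0.0367.
Convertible notes (debt portion) weight = 35.31/56.95 = 0.6200.
Debt contribution = 0.6200 × 7% × (1 − 32%) = 2.9513%.
Preferred contribution = 0.0367 × 7.54% = 0.2767%.
Required equity contribution = 7.97% − 3.2280% = 4.7420%  ⇒  Re = 13.8137%.
CAPM: 13.8137% = 4.13% + β × 4.94%  ⇒  β = 1.9603.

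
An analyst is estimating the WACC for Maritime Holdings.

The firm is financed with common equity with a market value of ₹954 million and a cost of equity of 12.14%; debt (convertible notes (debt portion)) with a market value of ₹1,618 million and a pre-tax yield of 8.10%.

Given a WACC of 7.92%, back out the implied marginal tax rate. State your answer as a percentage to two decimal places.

32.94%

Total capital V = 954 + 1618 = 2572.
Equity weight = 954/2572 = 0.3709.
Convertible notes (debt portion) weight = 1618/2572 = 0.6291.
Equity contribution = 0.3709 × 12.14% = 4.5029%.
Debt contribution must be 7.92% − 4.5029% = 3.4171%.
0.6291 × 8.1% × (1 − T) = 3.4171%  ⇒  (1 − T) = 0.6706.
T = 32.9405%.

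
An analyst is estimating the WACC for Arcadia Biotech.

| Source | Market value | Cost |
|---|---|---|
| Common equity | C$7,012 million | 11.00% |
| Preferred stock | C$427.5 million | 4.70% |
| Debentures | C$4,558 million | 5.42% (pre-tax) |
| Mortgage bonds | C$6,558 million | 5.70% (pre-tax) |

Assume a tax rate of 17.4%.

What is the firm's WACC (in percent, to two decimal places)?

Total capital V = 7012 + 427.5 + 4558 + 6558 = 18555.5.
Equity: weight = 7012/18555.5 = 0.3779; cost = 11%.
Preferred: weight = 427.5/18555.5 = 0.0230; cost = 4.7%.
Debentures: weight = 4558/18555.5 = 0.2456; after-tax cost = 5.42% × (1 − 17.4%) = 4.4769%.
Mortgage bonds: weight = 6558/18555.5 = 0.3534; after-tax cost = 5.7% × (1 − 17.4%) = 4.7082%.
WACC = 0.3779 × 11.0000% + 0.0230 × 4.7000% + 0.2456 × 4.4769% + 0.3534 × 4.7082% = 7.0288%.

7.03%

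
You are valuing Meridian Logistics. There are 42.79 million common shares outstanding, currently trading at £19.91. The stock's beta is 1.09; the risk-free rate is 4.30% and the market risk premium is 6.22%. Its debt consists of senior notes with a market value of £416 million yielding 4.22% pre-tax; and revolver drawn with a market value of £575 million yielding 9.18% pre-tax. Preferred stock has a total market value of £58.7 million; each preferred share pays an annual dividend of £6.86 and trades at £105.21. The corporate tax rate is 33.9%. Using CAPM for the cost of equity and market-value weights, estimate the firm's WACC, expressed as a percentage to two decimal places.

7.61%

Cost of equity via CAPM: Re = 4.3% + 1.09 × 6.22% = 11.0798%.
Cost of preferred: Rp = 6.86 / 105.21 = 6.5203%.
Market value of equity E = 19.91 × 42.79m = 851.9489m.
Total capital V = 851.9489 + 58.7 + 416 + 575 = 1901.6489.
Equity: weight = 851.9489/1901.6489 = 0.4480; cost = 11.0798%.
Preferred: weight = 58.7/1901.6489 = 0.0309; cost = 6.5203%.
Senior notes: weight = 416/1901.6489 = 0.2188; after-tax cost = 4.22% × (1 − 33.9%) = 2.7894%.
Revolver drawn: weight = 575/1901.6489 = 0.3024; after-tax cost = 9.18% × (1 − 33.9%) = 6.0680%.
WACC = 0.4480 × 11.0798% + 0.0309 × 6.5203% + 0.2188 × 2.7894% + 0.3024 × 6.0680% = 7.6101%.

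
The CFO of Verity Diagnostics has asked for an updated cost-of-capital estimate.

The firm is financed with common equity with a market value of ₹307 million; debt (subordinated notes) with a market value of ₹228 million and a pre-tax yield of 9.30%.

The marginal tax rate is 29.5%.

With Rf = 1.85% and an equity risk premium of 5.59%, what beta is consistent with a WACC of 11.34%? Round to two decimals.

2.33

Total capital V = 307 + 228 = 535.
Equity weight = 307/535 = 0.5738.
Subordinated notes weight = 228/535 = 0.4262.
Debt contribution = 0.4262 × 9.3% × (1 − 29.5%) = 2.7942%.
Required equity contribution = 11.34% − 2.7942% = 8.5458%  ⇒  Re = 14.8926%.
CAPM: 14.8926% = 1.85% + β × 5.59%  ⇒  β = 2.3332.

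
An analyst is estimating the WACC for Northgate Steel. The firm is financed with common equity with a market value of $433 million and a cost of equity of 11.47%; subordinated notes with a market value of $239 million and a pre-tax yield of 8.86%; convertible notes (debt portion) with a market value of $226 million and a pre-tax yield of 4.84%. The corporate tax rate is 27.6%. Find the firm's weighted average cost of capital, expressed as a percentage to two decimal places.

8.12%

Total capital V = 433 + 239 + 226 = 898.
Equity: weight = 433/898 = 0.4822; cost = 11.47%.
Subordinated notes: weight = 239/898 = 0.2661; after-tax cost = 8.86% × (1 − 27.6%) = 6.4146%.
Convertible notes (debt portion): weight = 226/898 = 0.2517; after-tax cost = 4.84% × (1 − 27.6%) = 3.5042%.
WACC = 0.4822 × 11.4700% + 0.2661 × 6.4146% + 0.2517 × 3.5042% = 8.1198%.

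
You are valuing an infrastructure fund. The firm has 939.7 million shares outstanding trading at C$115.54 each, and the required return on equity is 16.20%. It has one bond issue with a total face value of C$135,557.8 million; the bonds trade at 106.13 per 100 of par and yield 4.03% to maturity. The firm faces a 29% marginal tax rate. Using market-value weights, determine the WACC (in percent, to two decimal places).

8.60%

Market value of equity E = 115.54 × 939.7m = 108572.938m. Market value of debt D = 135557.8m × 106.13/100 = 143867.49314m.
Total capital V = 108572.938 + 143867.49314 = 252440.43114.
Equity: weight = 108572.938/252440.43114 = 0.4301; cost = 16.2%.
Bonds outstanding: weight = 143867.49314/252440.43114 = 0.5699; after-tax cost = 4.03% × (1 − 29%) = 2.8613%.
WACC = 0.4301 × 16.2000% + 0.5699 × 2.8613% = 8.5982%.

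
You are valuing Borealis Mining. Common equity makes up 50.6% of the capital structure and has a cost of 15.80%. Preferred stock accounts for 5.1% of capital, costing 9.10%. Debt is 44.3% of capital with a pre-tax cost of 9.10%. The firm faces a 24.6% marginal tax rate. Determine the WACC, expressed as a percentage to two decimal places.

11.50%

After-tax cost of debt = 9.1% × (1 − 24.6%) = 6.8614%.
WACC = 0.506 × 15.8000% + 0.051 × 9.1000% + 0.443 × 6.8614% = 11.4985%.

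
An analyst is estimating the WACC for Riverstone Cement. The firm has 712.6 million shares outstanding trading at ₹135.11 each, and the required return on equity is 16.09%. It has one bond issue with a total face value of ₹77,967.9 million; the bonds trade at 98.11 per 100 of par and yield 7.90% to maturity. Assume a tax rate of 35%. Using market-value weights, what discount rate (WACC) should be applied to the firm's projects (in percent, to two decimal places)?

Market value of equity E = 135.11 × 712.6m = 96279.386m. Market value of debt D = 77967.9m × 98.11/100 = 76494.30669m.
Total capital V = 96279.386 + 76494.30669 = 172773.69269.
Equity: weight = 96279.386/172773.69269 = 0.5573; cost = 16.09%.
Bonds outstanding: weight = 76494.30669/172773.69269 = 0.4427; after-tax cost = 7.9% × (1 − 35%) = 5.1350%.
WACC = 0.5573 × 16.0900% + 0.4427 × 5.1350% = 11.2398%.

11.24%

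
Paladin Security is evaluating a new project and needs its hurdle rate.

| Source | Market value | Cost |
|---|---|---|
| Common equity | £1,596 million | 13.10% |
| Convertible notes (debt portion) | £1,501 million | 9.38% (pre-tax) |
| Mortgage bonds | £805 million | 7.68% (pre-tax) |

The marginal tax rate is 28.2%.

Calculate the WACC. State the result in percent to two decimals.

Total capital V = 1596 + 1501 + 805 = 3902.
Equity: weight = 1596/3902 = 0.4090; cost = 13.1%.
Convertible notes (debt portion): weight = 1501/3902 = 0.3847; after-tax cost = 9.38% × (1 − 28.2%) = 6.7348%.
Mortgage bonds: weight = 805/3902 = 0.2063; after-tax cost = 7.68% × (1 − 28.2%) = 5.5142%.
WACC = 0.4090 × 13.1000% + 0.3847 × 6.7348% + 0.2063 × 5.5142% = 9.0865%.

9.09%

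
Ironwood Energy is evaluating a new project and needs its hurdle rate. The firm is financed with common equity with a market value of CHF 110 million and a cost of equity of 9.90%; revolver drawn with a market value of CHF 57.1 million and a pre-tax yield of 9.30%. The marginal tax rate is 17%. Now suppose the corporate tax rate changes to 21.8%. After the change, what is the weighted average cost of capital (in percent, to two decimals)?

9.00%

After the change:
Total capital V = 110 + 57.1 = 167.1.
Equity: weight = 110/167.1 = 0.6583; cost = 9.9%.
Revolver drawn: weight = 57.1/167.1 = 0.3417; after-tax cost = 9.3% × (1 − 21.8%) = 7.2726%.
WACC = 0.6583 × 9.9000% + 0.3417 × 7.2726% = 9.0022%.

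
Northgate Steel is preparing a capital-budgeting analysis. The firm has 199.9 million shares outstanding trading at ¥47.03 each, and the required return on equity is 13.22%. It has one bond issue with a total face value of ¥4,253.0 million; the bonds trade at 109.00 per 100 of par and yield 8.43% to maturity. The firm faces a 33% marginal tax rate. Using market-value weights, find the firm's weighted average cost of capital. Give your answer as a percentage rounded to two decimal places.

10.72%

Market value of equity E = 47.03 × 199.9m = 9401.297m. Market value of debt D = 4253m × 109.0/100 = 4635.77m.
Total capital V = 9401.297 + 4635.77 = 14037.067.
Equity: weight = 9401.297/14037.067 = 0.6697; cost = 13.22%.
Bonds outstanding: weight = 4635.77/14037.067 = 0.3303; after-tax cost = 8.43% × (1 − 33%) = 5.6481%.
WACC = 0.6697 × 13.2200% + 0.3303 × 5.6481% = 10.7194%.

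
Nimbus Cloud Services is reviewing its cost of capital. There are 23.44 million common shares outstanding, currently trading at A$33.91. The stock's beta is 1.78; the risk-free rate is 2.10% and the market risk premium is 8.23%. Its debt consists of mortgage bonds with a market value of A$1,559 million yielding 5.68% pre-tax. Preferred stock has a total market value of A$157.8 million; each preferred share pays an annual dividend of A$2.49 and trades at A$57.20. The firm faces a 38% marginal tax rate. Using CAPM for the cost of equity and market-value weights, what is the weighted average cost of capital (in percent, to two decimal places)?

Cost of equity via CAPM: Re = 2.1% + 1.78 × 8.23% = 16.7494%.
Cost of preferred: Rp = 2.49 / 57.2 = 4.3531%.
Market value of equity E = 33.91 × 23.44m = 794.8504m.
Total capital V = 794.8504 + 157.8 + 1559 = 2511.6504.
Equity: weight = 794.8504/2511.6504 = 0.3165; cost = 16.7494%.
Preferred: weight = 157.8/2511.6504 = 0.0628; cost = 4.3531%.
Mortgage bonds: weight = 1559/2511.6504 = 0.6207; after-tax cost = 5.68% × (1 − 38%) = 3.5216%.
WACC = 0.3165 × 16.7494% + 0.0628 × 4.3531% + 0.6207 × 3.5216% = 7.7600%.

7.76%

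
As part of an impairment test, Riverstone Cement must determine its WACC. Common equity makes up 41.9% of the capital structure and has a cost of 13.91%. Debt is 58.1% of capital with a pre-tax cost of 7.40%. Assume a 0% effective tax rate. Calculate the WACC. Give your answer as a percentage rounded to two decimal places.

10.13%

After-tax cost of debt = 7.4% × (1 − 0%) = 7.4000%.
WACC = 0.419 × 13.9100% + 0.581 × 7.4000% = 10.1277%.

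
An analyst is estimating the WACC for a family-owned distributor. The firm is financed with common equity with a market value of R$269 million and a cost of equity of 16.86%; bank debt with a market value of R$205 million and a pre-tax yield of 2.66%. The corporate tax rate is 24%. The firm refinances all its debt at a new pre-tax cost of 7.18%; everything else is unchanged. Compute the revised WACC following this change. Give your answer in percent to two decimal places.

After the change:
Total capital V = 269 + 205 = 474.
Equity: weight = 269/474 = 0.5675; cost = 16.86%.
Bank debt: weight = 205/474 = 0.4325; after-tax cost = 7.18% × (1 − 24%) = 5.4568%.
WACC = 0.5675 × 16.8600% + 0.4325 × 5.4568% = 11.9282%.

11.93%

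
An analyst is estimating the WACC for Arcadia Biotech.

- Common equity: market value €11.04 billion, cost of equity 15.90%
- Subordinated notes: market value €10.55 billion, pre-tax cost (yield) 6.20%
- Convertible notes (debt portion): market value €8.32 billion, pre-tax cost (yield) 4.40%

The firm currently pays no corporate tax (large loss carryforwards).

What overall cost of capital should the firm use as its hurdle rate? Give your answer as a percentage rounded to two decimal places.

9.28%

Total capital V = 11.04 + 10.55 + 8.32 = 29.91.
Equity: weight = 11.04/29.91 = 0.3691; cost = 15.9%.
Subordinated notes: weight = 10.55/29.91 = 0.3527; after-tax cost = 6.2% × (1 − 0%) = 6.2000%.
Convertible notes (debt portion): weight = 8.32/29.91 = 0.2782; after-tax cost = 4.4% × (1 − 0%) = 4.4000%.
WACC = 0.3691 × 15.9000% + 0.3527 × 6.2000% + 0.2782 × 4.4000% = 9.2796%.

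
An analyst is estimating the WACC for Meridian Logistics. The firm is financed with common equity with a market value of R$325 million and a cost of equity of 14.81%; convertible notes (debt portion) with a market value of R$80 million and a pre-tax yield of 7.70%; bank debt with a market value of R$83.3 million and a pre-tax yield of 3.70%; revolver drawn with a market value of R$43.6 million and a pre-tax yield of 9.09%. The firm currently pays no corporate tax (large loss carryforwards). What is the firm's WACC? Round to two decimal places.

11.53%

Total capital V = 325 + 80 + 83.3 + 43.6 = 531.9.
Equity: weight = 325/531.9 = 0.6110; cost = 14.81%.
Convertible notes (debt portion): weight = 80/531.9 = 0.1504; after-tax cost = 7.7% × (1 − 0%) = 7.7000%.
Bank debt: weight = 83.3/531.9 = 0.1566; after-tax cost = 3.7% × (1 − 0%) = 3.7000%.
Revolver drawn: weight = 43.6/531.9 = 0.0820; after-tax cost = 9.09% × (1 − 0%) = 9.0900%.
WACC = 0.6110 × 14.8100% + 0.1504 × 7.7000% + 0.1566 × 3.7000% + 0.0820 × 9.0900% = 11.5318%.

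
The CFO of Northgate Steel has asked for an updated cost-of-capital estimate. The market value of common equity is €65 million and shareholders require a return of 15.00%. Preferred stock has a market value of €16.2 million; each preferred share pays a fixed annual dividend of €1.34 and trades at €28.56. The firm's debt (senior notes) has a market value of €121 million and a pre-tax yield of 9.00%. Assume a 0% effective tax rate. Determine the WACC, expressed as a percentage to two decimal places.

10.58%

Cost of preferred: Rp = 1.34 / 28.56 = 4.6919%.
Total capital V = 65 + 16.2 + 121 = 202.2.
Equity: weight = 65/202.2 = 0.3215; cost = 15%.
Preferred: weight = 16.2/202.2 = 0.0801; cost = 4.6919%.
Senior notes: weight = 121/202.2 = 0.5984; after-tax cost = 9% × (1 − 0%) = 9.0000%.
WACC = 0.3215 × 15.0000% + 0.0801 × 4.6919% + 0.5984 × 9.0000% = 10.5836%.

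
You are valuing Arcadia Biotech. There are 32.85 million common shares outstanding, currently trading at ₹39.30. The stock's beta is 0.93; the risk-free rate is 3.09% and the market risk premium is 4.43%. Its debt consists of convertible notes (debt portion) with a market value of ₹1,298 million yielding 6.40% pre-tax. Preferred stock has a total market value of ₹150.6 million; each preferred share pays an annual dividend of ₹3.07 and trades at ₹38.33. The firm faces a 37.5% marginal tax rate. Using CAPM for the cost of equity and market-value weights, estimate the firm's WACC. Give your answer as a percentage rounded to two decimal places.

Cost of equity via CAPM: Re = 3.09% + 0.93 × 4.43% = 7.2099%.
Cost of preferred: Rp = 3.07 / 38.33 = 8.0094%.
Market value of equity E = 39.3 × 32.85m = 1291.005m.
Total capital V = 1291.005 + 150.6 + 1298 = 2739.605.
Equity: weight = 1291.005/2739.605 = 0.4712; cost = 7.2099%.
Preferred: weight = 150.6/2739.605 = 0.0550; cost = 8.0094%.
Convertible notes (debt portion): weight = 1298/2739.605 = 0.4738; after-tax cost = 6.4% × (1 − 37.5%) = 4.0000%.
WACC = 0.4712 × 7.2099% + 0.0550 × 8.0094% + 0.4738 × 4.0000% = 5.7330%.

5.73%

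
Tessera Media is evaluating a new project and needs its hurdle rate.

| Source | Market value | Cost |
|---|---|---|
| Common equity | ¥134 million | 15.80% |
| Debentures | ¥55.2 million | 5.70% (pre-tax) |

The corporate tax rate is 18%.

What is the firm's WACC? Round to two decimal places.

Total capital V = 134 + 55.2 = 189.2.
Equity: weight = 134/189.2 = 0.7082; cost = 15.8%.
Debentures: weight = 55.2/189.2 = 0.2918; after-tax cost = 5.7% × (1 − 18%) = 4.6740%.
WACC = 0.7082 × 15.8000% + 0.2918 × 4.6740% = 12.5539%.

12.55%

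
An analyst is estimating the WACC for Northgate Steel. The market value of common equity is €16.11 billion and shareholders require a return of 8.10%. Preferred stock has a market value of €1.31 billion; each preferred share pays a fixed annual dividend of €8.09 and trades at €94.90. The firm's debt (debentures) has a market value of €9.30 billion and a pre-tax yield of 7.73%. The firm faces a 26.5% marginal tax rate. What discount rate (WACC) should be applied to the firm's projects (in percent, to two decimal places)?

7.28%

Cost of preferred: Rp = 8.09 / 94.9 = 8.5248%.
Total capital V = 16.11 + 1.31 + 9.3 = 26.72.
Equity: weight = 16.11/26.72 = 0.6029; cost = 8.1%.
Preferred: weight = 1.31/26.72 = 0.0490; cost = 8.5248%.
Debentures: weight = 9.3/26.72 = 0.3481; after-tax cost = 7.73% × (1 − 26.5%) = 5.6816%.
WACC = 0.6029 × 8.1000% + 0.0490 × 8.5248% + 0.3481 × 5.6816% = 7.2791%.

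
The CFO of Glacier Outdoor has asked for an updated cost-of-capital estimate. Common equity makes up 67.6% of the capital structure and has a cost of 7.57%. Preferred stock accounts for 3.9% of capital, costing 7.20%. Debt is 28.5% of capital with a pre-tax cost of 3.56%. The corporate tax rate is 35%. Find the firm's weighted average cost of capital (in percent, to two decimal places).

After-tax cost of debt = 3.56% × (1 − 35%) = 2.3140%.
WACC = 0.676 × 7.5700% + 0.039 × 7.2000% + 0.285 × 2.3140% = 6.0576%.

6.06%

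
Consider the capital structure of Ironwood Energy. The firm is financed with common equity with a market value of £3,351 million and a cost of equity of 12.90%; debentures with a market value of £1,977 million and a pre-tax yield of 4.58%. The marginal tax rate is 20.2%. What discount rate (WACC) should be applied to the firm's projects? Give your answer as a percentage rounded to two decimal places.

Total capital V = 3351 + 1977 = 5328.
Equity: weight = 3351/5328 = 0.6289; cost = 12.9%.
Debentures: weight = 1977/5328 = 0.3711; after-tax cost = 4.58% × (1 − 20.2%) = 3.6548%.
WACC = 0.6289 × 12.9000% + 0.3711 × 3.6548% = 9.4695%.

9.47%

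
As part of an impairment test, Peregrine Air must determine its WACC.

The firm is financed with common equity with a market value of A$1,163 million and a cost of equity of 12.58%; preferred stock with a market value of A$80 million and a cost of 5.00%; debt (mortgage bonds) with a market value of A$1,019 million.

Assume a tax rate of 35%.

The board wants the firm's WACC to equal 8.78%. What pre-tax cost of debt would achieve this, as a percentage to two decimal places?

Total capital V = 1163 + 80 + 1019 = 2262.
Equity weight = 1163/2262 = 0.5141.
Preferred weight = 80/2262 = 0.0354.
Mortgage bonds weight = 1019/2262 = 0.4505.
Equity contribution = 0.5141 × 12.58% = 6.4680%.
Preferred contribution = 0.0354 × 5% = 0.1768%.
Remaining for debt = 8.78% − 6.6448% = 2.1352%.
Rd × (1 − 35%) × 0.4505 = 2.1352%  ⇒  Rd = 7.2919%.

7.29%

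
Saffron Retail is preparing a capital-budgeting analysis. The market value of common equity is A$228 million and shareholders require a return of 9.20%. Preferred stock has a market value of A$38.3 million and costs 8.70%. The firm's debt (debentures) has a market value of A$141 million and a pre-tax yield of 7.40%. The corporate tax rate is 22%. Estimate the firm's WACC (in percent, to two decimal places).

7.97%

Total capital V = 228 + 38.3 + 141 = 407.3.
Equity: weight = 228/407.3 = 0.5598; cost = 9.2%.
Preferred: weight = 38.3/407.3 = 0.0940; cost = 8.7%.
Debentures: weight = 141/407.3 = 0.3462; after-tax cost = 7.4% × (1 − 22%) = 5.7720%.
WACC = 0.5598 × 9.2000% + 0.0940 × 8.7000% + 0.3462 × 5.7720% = 7.9663%.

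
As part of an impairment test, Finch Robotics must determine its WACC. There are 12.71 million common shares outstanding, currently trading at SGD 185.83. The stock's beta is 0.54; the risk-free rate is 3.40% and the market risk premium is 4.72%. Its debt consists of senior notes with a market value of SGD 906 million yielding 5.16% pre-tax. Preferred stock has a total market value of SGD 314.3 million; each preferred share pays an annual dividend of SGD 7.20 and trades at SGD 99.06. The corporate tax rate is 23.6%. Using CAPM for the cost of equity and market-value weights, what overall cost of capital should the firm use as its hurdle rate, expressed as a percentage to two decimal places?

5.56%

Cost of equity via CAPM: Re = 3.4% + 0.54 × 4.72% = 5.9488%.
Cost of preferred: Rp = 7.2 / 99.06 = 7.2683%.
Market value of equity E = 185.83 × 12.71m = 2361.8993m.
Total capital V = 2361.8993 + 314.3 + 906 = 3582.1993.
Equity: weight = 2361.8993/3582.1993 = 0.6593; cost = 5.9488%.
Preferred: weight = 314.3/3582.1993 = 0.0877; cost = 7.2683%.
Senior notes: weight = 906/3582.1993 = 0.2529; after-tax cost = 5.16% × (1 − 23.6%) = 3.9422%.
WACC = 0.6593 × 5.9488% + 0.0877 × 7.2683% + 0.2529 × 3.9422% = 5.5571%.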